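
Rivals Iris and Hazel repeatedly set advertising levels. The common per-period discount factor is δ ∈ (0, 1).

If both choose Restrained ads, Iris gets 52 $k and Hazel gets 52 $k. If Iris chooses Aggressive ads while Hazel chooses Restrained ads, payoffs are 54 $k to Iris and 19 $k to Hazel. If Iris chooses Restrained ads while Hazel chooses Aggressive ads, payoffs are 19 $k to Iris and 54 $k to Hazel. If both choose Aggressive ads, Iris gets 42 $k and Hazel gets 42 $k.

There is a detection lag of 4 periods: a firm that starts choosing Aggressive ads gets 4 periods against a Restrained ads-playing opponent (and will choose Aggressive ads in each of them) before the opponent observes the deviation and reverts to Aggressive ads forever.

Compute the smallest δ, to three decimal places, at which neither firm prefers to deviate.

Deviating for the 4 undetected periods gains 54−52 = 2 per period over cooperation, then loses 52−42 = 10 per period forever once punishment starts.
Gain: 2(1 + δ + … + δ^3); loss: 10·δ^4/(1−δ).
No profitable deviation ⇔ 2(1−δ^4) ≤ 10·δ^4, i.e. δ^4 ≥ 2/(2+10) = 1/6.
Hence δ ≥ (1/6)^(1/4) ≈ 0.639.

0.639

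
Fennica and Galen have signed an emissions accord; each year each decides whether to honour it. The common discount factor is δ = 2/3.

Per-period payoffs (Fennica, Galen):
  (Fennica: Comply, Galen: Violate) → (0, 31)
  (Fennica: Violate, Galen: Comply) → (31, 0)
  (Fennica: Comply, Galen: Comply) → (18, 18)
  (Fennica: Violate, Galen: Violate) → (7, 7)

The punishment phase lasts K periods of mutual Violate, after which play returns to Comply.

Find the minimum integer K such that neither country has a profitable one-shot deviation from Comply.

Need Σ_{k=1}^{K} δ^k ≥ (31−18)/(18−7) = 1.1818 at δ = 2/3.
At K = 2 the sum is 1.1111 < 1.1818; at K = 3 it is 1.4074 ≥ 1.1818.
So the minimum punishment length is K = 3.

3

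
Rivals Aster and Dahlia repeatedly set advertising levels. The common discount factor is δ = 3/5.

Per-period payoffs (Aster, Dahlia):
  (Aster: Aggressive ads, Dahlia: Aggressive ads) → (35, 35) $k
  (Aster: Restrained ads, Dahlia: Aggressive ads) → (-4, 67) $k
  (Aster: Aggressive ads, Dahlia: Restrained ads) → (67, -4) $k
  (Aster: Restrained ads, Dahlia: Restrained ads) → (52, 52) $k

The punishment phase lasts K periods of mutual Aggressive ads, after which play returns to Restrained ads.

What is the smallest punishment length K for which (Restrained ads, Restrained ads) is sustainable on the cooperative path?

IC: δ(1−δ^K)/(1−δ) ≥ (67−52)/(52−35) = 15/17.
With δ = 3/5: need 1 − δ^K ≥ 15/17·(1−3/5)/(3/5), i.e. δ^K ≤ 0.4118.
Since (3/5)^1 = 0.6000 and (3/5)^2 = 0.3600, the smallest such K is 2.

2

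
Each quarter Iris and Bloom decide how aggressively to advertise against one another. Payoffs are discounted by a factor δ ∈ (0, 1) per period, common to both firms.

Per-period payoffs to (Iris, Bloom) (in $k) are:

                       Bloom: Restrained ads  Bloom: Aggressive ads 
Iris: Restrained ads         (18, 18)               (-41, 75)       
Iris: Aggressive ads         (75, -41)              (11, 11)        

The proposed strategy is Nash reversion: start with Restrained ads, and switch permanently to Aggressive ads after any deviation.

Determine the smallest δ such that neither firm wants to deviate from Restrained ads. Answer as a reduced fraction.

Under grim trigger the critical discount factor is (T−C)/(T−P) with T = 75, C = 18, P = 11.
δ* = (75−18)/(75−11) = 57/64.

57/64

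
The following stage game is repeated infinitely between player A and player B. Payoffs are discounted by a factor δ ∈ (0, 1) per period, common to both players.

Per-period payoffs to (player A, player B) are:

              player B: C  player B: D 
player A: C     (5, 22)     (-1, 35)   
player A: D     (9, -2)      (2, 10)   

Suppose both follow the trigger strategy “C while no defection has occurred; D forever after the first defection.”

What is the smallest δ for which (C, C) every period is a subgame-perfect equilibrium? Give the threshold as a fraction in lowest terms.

4/7

player A's threshold: (9−5)/(9−2) = 4/7.
player B's threshold: (35−22)/(35−10) = 13/25.
4/7 > 13/25, so player A binds and δ* = 4/7.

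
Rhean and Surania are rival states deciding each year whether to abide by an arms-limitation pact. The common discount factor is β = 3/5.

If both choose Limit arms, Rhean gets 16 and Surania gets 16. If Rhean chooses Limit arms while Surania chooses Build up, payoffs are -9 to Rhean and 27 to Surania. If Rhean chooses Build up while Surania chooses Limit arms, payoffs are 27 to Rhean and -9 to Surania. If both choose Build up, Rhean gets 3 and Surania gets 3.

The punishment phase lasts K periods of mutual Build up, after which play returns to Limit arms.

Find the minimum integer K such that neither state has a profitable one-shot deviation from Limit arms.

No profitable deviation requires (16−3)(β+…+β^K) ≥ 27−16, i.e. β+…+β^K ≥ 11/13 ≈ 0.8462.
With β = 3/5, the partial sums are K=1: 0.6000, K=2: 0.9600.
K = 2 is the first length at which the sum reaches 0.8462.

2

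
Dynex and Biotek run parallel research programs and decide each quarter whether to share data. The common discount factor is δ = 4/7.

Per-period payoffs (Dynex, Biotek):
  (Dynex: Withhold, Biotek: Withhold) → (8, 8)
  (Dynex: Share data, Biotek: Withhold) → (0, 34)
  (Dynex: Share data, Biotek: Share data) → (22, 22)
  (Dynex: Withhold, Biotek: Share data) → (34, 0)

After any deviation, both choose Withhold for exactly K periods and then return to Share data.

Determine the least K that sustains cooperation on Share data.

2

IC: δ(1−δ^K)/(1−δ) ≥ (34−22)/(22−8) = 6/7.
With δ = 4/7: need 1 − δ^K ≥ 6/7·(1−4/7)/(4/7), i.e. δ^K ≤ 0.3571.
Since (4/7)^1 = 0.5714 and (4/7)^2 = 0.3265, the smallest such K is 2.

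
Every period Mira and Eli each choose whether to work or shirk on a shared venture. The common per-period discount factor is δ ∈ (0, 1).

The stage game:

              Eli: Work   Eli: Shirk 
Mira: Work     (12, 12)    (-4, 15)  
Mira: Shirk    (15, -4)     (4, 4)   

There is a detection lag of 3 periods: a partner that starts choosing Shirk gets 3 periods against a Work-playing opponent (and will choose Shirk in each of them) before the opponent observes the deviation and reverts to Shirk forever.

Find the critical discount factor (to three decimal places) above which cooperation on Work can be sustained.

The best deviation is to choose Shirk for all 3 undetected periods, earning 15 each, then 4 forever once detected.
Deviation value: 15(1−δ^3)/(1−δ) + 4δ^3/(1−δ); cooperation value: 12/(1−δ).
IC: 12 ≥ 15(1−δ^3) + 4δ^3 = 15 − 11δ^3.
So δ^3 ≥ 3/11, giving δ ≥ (3/11)^(1/3) ≈ 0.648.

0.648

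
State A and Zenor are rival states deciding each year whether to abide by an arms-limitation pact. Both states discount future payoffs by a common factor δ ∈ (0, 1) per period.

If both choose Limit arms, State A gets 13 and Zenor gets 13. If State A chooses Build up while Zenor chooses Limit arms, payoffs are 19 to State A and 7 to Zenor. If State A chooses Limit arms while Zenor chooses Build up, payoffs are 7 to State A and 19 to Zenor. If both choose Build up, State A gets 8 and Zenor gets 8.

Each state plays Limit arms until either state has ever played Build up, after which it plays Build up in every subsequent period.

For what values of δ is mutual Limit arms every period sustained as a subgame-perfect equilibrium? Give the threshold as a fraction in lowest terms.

Under grim trigger the critical discount factor is (T−C)/(T−P) with T = 19, C = 13, P = 8.
δ* = (19−13)/(19−8) = 6/11.

6/11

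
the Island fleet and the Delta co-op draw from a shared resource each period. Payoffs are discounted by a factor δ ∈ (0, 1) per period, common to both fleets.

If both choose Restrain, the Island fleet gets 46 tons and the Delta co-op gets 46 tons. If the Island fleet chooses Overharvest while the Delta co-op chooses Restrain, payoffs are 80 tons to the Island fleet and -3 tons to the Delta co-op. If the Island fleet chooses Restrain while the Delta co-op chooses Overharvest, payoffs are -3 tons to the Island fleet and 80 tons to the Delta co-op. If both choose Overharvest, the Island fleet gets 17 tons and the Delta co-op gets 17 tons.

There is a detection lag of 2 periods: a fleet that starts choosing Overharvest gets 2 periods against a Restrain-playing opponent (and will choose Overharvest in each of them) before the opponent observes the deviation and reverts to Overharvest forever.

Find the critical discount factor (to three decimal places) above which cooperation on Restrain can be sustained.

0.735

The best deviation is to choose Overharvest for all 2 undetected periods, earning 80 each, then 17 forever once detected.
Deviation value: 80(1−δ^2)/(1−δ) + 17δ^2/(1−δ); cooperation value: 46/(1−δ).
IC: 46 ≥ 80(1−δ^2) + 17δ^2 = 80 − 63δ^2.
So δ^2 ≥ 34/63, giving δ ≥ (34/63)^(1/2) ≈ 0.735.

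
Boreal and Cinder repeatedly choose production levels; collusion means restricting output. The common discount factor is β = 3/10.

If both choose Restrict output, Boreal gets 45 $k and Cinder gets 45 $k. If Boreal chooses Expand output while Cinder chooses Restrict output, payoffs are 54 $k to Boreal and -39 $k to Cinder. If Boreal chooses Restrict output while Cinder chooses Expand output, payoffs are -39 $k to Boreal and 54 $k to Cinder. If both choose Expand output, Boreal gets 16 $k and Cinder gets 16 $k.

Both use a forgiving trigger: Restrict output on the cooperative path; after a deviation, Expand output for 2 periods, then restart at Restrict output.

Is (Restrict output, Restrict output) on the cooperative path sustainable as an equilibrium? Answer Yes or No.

A one-shot deviation gives 54 now, then 16 for 2 periods, then back to 45.
Gain from deviating: (54−45) today; loss: (45−16) in each of the next 2 periods.
No-deviation condition: (45−16)(β+…+β^2) ≥ 54−45, i.e. β+…+β^2 ≥ 9/29.
At β = 3/10: β+…+β^2 = 0.3900 ≥ 0.3103.
So cooperation is sustainable.

Yes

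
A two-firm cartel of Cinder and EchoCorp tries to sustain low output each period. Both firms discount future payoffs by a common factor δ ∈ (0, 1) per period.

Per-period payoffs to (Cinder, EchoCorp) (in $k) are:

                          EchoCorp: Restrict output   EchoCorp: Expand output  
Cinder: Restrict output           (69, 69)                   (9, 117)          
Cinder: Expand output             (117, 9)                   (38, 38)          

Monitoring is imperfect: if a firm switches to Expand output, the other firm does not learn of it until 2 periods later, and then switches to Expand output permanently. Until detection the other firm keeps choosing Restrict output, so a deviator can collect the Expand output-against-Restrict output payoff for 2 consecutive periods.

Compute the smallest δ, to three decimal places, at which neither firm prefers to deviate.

A deviator earns 117 for 2 periods, then 38 forever; cooperating earns 69 forever. Multiplying the IC by (1−δ):
69 ≥ 117(1−δ^2) + 38δ^2, so 79·δ^2 ≥ 48 and δ^2 ≥ 48/79.
δ ≥ (48/79)^(1/2) ≈ 0.779.

0.779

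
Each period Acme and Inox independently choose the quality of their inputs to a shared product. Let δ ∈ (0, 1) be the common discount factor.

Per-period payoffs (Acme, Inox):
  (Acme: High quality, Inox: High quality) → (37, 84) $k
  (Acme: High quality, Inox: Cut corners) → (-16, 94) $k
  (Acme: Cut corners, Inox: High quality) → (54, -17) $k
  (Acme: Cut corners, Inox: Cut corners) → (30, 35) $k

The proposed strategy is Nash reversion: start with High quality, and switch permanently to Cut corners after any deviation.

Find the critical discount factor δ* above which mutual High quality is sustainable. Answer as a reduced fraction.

Acme's threshold: (54−37)/(54−30) = 17/24.
Inox's threshold: (94−84)/(94−35) = 10/59.
17/24 > 10/59, so Acme binds and δ* = 17/24.

17/24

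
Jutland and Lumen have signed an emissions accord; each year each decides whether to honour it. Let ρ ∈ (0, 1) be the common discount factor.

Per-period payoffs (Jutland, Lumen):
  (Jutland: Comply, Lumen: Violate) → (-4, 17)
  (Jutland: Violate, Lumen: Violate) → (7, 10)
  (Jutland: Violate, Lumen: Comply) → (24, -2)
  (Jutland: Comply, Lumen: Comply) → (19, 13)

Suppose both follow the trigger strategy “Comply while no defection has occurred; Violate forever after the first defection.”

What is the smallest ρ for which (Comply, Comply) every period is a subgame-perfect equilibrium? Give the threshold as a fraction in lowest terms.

4/7

Jutland: cooperation gives 19 each period; deviation gives 24 once then 7 forever.
  19/(1−ρ) ≥ 24 + 7ρ/(1−ρ) ⇒ ρ ≥ 5/17.
Lumen: cooperation gives 13 each period; deviation gives 17 once then 10 forever.
  ρ ≥ 4/7.
Both must hold, so the binding constraint is Lumen's: ρ ≥ 4/7.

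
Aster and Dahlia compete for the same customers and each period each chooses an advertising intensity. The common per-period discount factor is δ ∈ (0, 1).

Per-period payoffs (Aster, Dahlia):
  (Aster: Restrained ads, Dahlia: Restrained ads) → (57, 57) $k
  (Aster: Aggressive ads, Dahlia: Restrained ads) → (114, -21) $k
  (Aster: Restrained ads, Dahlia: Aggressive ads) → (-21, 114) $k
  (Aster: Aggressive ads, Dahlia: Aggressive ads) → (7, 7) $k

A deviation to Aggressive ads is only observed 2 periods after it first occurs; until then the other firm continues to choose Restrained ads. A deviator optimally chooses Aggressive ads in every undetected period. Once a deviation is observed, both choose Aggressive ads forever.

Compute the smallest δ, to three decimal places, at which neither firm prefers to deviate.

0.730

A deviator earns 114 for 2 periods, then 7 forever; cooperating earns 57 forever. Multiplying the IC by (1−δ):
57 ≥ 114(1−δ^2) + 7δ^2, so 107·δ^2 ≥ 57 and δ^2 ≥ 57/107.
δ ≥ (57/107)^(1/2) ≈ 0.730.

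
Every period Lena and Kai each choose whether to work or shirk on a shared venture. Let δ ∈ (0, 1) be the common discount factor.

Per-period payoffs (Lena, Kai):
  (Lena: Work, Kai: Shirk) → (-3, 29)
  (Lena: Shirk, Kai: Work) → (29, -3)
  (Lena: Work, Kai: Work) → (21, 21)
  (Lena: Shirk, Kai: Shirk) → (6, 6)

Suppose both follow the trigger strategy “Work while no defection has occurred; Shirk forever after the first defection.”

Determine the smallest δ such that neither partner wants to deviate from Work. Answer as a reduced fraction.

8/23

Under grim trigger the critical discount factor is (T−C)/(T−P) with T = 29, C = 21, P = 6.
δ* = (29−21)/(29−6) = 8/23.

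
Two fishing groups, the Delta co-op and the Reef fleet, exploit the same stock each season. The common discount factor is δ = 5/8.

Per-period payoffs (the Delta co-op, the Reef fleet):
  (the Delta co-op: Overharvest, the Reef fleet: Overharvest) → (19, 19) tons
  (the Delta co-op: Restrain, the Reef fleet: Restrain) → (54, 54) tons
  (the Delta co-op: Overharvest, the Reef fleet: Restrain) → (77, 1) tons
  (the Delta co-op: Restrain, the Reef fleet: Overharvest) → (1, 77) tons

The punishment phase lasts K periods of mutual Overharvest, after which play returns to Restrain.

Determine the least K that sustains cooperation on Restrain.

No profitable deviation requires (54−19)(δ+…+δ^K) ≥ 77−54, i.e. δ+…+δ^K ≥ 23/35 ≈ 0.6571.
With δ = 5/8, the partial sums are K=1: 0.6250, K=2: 1.0156.
K = 2 is the first length at which the sum reaches 0.6571.

2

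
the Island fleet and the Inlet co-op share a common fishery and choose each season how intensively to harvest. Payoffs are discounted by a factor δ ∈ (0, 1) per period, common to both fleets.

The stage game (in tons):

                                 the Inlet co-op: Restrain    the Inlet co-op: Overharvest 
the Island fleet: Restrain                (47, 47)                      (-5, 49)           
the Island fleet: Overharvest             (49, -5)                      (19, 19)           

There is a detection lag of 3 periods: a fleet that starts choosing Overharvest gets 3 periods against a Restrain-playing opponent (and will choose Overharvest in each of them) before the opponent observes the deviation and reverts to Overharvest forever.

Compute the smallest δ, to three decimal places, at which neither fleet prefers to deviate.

The best deviation is to choose Overharvest for all 3 undetected periods, earning 49 each, then 19 forever once detected.
Deviation value: 49(1−δ^3)/(1−δ) + 19δ^3/(1−δ); cooperation value: 47/(1−δ).
IC: 47 ≥ 49(1−δ^3) + 19δ^3 = 49 − 30δ^3.
So δ^3 ≥ 2/30 = 1/15, giving δ ≥ (1/15)^(1/3) ≈ 0.405.

0.405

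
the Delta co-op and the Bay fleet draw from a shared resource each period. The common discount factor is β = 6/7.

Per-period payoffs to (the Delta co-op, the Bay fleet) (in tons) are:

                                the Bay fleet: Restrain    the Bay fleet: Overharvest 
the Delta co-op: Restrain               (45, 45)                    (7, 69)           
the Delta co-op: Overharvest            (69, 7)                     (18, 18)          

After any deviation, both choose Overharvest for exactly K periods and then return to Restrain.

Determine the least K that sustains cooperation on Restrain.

2

Need Σ_{k=1}^{K} β^k ≥ (69−45)/(45−18) = 0.8889 at β = 6/7.
At K = 1 the sum is 0.8571 < 0.8889; at K = 2 it is 1.5918 ≥ 0.8889.
So the minimum punishment length is K = 2.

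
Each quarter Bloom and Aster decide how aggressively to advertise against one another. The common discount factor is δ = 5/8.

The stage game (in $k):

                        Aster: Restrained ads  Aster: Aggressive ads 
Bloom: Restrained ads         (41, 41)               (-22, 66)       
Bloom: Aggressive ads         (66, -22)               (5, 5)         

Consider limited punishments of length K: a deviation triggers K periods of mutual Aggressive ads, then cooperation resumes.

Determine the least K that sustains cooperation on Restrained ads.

Need Σ_{k=1}^{K} δ^k ≥ (66−41)/(41−5) = 0.6944 at δ = 5/8.
At K = 1 the sum is 0.6250 < 0.6944; at K = 2 it is 1.0156 ≥ 0.6944.
So the minimum punishment length is K = 2.

2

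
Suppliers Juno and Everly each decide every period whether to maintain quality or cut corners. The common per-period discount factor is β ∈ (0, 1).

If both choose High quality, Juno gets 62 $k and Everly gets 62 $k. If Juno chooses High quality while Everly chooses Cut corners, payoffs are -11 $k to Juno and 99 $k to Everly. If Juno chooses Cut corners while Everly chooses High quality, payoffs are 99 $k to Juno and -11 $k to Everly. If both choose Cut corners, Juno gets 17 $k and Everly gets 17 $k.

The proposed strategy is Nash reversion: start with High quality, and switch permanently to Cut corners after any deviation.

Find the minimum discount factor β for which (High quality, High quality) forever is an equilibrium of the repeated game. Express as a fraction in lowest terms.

37/82

One-period gain from deviating is 99 − 62 = 37. The loss is 62 − 17 = 45 in every subsequent period, with present value 45·β/(1−β).
Deviation is unprofitable when 45·β/(1−β) ≥ 37, i.e. β/(1−β) ≥ 37/45.
Equivalently β ≥ 37/(37+45) = 37/82.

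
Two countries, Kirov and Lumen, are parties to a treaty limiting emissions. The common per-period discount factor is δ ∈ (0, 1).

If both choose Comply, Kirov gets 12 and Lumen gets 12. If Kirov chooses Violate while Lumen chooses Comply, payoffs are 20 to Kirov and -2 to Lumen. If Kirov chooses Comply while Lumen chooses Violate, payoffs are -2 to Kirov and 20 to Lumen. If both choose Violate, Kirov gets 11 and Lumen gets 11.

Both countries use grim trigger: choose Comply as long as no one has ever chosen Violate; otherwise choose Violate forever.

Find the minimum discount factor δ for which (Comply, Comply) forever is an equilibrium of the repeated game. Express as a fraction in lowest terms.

Under grim trigger the critical discount factor is (T−C)/(T−P) with T = 20, C = 12, P = 11.
δ* = (20−12)/(20−11) = 8/9.

8/9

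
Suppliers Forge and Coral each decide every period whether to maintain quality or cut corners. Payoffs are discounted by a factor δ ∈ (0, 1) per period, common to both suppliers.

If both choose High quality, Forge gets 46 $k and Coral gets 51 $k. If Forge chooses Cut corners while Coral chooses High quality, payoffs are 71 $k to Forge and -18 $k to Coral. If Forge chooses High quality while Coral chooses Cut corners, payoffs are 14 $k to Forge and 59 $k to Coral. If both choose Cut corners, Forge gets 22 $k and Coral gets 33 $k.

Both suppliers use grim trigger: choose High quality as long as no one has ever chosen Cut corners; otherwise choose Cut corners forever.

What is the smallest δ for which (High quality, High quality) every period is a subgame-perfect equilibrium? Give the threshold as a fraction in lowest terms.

Forge: cooperation gives 46 each period; deviation gives 71 once then 22 forever.
  46/(1−δ) ≥ 71 + 22δ/(1−δ) ⇒ δ ≥ 25/49.
Coral: cooperation gives 51 each period; deviation gives 59 once then 33 forever.
  δ ≥ 8/26 = 4/13.
Both must hold, so the binding constraint is Forge's: δ ≥ 25/49.

25/49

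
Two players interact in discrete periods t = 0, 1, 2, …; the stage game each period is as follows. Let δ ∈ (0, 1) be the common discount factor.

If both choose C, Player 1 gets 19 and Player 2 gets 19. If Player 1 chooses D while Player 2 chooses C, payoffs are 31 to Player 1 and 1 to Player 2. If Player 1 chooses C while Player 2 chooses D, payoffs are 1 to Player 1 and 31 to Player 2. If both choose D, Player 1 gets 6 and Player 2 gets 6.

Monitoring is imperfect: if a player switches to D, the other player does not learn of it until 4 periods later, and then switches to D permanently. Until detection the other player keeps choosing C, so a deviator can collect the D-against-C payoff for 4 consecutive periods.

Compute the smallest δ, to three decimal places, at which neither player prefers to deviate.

0.832

A deviator earns 31 for 4 periods, then 6 forever; cooperating earns 19 forever. Multiplying the IC by (1−δ):
19 ≥ 31(1−δ^4) + 6δ^4, so 25·δ^4 ≥ 12 and δ^4 ≥ 12/25.
δ ≥ (12/25)^(1/4) ≈ 0.832.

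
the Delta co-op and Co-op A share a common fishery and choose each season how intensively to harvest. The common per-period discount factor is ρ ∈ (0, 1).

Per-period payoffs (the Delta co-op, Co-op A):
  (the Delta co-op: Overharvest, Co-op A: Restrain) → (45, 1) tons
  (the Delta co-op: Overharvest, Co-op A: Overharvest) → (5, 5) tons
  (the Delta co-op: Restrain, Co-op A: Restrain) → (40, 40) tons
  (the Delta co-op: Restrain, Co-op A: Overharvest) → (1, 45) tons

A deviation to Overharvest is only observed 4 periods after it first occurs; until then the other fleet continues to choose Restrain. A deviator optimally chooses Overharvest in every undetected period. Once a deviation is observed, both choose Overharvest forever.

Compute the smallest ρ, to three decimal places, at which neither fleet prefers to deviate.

0.595

Deviating for the 4 undetected periods gains 45−40 = 5 per period over cooperation, then loses 40−5 = 35 per period forever once punishment starts.
Gain: 5(1 + ρ + … + ρ^3); loss: 35·ρ^4/(1−ρ).
No profitable deviation ⇔ 5(1−ρ^4) ≤ 35·ρ^4, i.e. ρ^4 ≥ 5/(5+35) = 1/8.
Hence ρ ≥ (1/8)^(1/4) ≈ 0.595.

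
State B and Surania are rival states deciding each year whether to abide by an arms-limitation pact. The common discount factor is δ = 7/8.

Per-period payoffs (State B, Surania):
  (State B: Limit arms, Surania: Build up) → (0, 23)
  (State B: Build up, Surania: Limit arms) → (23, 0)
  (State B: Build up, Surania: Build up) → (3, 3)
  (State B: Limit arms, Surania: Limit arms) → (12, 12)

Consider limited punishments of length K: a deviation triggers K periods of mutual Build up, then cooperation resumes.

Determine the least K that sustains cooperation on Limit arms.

Need Σ_{k=1}^{K} δ^k ≥ (23−12)/(12−3) = 1.2222 at δ = 7/8.
At K = 1 the sum is 0.8750 < 1.2222; at K = 2 it is 1.6406 ≥ 1.2222.
So the minimum punishment length is K = 2.

2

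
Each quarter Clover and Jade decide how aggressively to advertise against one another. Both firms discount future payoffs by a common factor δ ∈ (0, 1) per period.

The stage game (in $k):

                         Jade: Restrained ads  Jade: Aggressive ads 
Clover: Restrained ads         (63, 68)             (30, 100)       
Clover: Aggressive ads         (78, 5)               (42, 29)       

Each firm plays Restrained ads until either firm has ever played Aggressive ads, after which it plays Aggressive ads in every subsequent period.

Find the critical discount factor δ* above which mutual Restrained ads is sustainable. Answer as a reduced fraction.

Clover's threshold: (78−63)/(78−42) = 5/12.
Jade's threshold: (100−68)/(100−29) = 32/71.
5/12 < 32/71, so Jade binds and δ* = 32/71.

32/71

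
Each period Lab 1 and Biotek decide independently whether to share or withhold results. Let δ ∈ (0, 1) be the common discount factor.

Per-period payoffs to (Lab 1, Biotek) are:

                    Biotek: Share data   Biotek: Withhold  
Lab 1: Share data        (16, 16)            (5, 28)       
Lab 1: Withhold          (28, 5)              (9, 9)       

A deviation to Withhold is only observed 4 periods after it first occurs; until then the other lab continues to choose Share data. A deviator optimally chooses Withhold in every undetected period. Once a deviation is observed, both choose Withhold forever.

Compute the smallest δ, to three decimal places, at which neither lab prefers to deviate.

A deviator earns 28 for 4 periods, then 9 forever; cooperating earns 16 forever. Multiplying the IC by (1−δ):
16 ≥ 28(1−δ^4) + 9δ^4, so 19·δ^4 ≥ 12 and δ^4 ≥ 12/19.
δ ≥ (12/19)^(1/4) ≈ 0.891.

0.891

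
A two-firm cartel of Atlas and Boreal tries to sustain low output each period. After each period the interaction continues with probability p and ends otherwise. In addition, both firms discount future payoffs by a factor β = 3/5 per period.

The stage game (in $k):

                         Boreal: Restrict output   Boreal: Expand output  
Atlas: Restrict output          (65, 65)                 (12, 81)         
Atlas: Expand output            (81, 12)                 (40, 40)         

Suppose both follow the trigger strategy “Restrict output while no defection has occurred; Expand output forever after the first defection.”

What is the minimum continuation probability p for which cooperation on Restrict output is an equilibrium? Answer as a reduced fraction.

With continuation probability p and discount β, the effective per-period discount factor is βp.
Grim-trigger IC: βp ≥ (81−65)/(81−40) = 16/41.
So p ≥ (16/41)/(3/5) = 80/123.

80/123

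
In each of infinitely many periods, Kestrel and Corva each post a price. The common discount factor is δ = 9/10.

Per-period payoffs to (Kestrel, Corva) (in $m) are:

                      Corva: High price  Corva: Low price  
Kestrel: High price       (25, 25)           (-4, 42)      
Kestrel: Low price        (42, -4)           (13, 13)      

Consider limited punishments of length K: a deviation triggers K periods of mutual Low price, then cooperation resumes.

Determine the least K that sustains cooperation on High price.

IC: δ(1−δ^K)/(1−δ) ≥ (42−25)/(25−13) = 17/12.
With δ = 9/10: need 1 − δ^K ≥ 17/12·(1−9/10)/(9/10), i.e. δ^K ≤ 0.8426.
Since (9/10)^1 = 0.9000 and (9/10)^2 = 0.8100, the smallest such K is 2.

2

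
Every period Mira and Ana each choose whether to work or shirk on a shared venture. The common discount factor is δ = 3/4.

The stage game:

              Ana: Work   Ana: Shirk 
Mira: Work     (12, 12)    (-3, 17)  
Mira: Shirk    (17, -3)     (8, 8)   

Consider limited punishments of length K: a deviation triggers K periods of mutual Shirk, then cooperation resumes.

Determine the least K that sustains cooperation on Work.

IC: δ(1−δ^K)/(1−δ) ≥ (17−12)/(12−8) = 5/4.
With δ = 3/4: need 1 − δ^K ≥ 5/4·(1−3/4)/(3/4), i.e. δ^K ≤ 0.5833.
Since (3/4)^1 = 0.7500 and (3/4)^2 = 0.5625, the smallest such K is 2.

2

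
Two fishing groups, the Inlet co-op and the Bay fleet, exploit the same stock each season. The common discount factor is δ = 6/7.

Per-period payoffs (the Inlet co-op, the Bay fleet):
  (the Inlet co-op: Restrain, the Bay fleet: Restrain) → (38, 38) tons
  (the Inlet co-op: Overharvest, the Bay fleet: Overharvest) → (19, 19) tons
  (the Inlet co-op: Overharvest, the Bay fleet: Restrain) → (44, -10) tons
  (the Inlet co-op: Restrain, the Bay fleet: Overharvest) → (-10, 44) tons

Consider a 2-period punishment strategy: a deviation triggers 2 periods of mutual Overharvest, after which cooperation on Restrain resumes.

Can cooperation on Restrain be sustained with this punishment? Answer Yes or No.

Yes

Comparing payoff streams over the 3 periods until play realigns: cooperate → 38(1+δ+…+δ^2); deviate → 44 + 19(δ+…+δ^2).
Cooperation is sustained iff (38−19)(δ+…+δ^2) ≥ 44−38.
δ+…+δ^2 = 6/7·(1−(6/7)^2)/(1−6/7) = 1.5918, and (44−38)/(38−19) = 0.3158.
1.5918 ≥ 0.3158, so cooperation is sustainable.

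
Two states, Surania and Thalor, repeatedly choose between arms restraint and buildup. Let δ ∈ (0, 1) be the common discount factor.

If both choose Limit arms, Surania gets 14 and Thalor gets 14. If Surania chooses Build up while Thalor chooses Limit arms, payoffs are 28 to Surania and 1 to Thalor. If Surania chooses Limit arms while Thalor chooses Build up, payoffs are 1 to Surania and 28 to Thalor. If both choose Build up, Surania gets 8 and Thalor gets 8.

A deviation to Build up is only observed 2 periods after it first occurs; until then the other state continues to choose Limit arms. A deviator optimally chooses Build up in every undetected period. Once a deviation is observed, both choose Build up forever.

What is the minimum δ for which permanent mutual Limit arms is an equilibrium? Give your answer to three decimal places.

Deviating for the 2 undetected periods gains 28−14 = 14 per period over cooperation, then loses 14−8 = 6 per period forever once punishment starts.
Gain: 14(1 + δ + … + δ^1); loss: 6·δ^2/(1−δ).
No profitable deviation ⇔ 14(1−δ^2) ≤ 6·δ^2, i.e. δ^2 ≥ 14/(14+6) = 7/10.
Hence δ ≥ (7/10)^(1/2) ≈ 0.837.

0.837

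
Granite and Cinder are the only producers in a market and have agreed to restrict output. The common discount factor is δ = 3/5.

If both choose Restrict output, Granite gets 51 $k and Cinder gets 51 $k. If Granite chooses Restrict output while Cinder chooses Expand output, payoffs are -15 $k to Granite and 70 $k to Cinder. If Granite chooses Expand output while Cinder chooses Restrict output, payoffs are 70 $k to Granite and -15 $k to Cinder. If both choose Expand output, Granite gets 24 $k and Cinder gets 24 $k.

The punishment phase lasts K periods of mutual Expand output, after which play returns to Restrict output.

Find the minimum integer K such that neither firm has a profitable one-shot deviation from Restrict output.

2

Need Σ_{k=1}^{K} δ^k ≥ (70−51)/(51−24) = 0.7037 at δ = 3/5.
At K = 1 the sum is 0.6000 < 0.7037; at K = 2 it is 0.9600 ≥ 0.7037.
So the minimum punishment length is K = 2.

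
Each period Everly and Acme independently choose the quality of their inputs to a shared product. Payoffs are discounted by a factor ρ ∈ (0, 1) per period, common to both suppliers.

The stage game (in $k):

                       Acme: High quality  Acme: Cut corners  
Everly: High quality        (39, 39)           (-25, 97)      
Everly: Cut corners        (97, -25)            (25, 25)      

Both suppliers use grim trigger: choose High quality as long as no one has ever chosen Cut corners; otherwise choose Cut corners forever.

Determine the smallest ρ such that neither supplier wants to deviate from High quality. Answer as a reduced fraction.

29/36

Cooperation forever yields 39 each period: 39/(1−ρ).
Deviating yields 97 once, then 25 forever: 97 + 25ρ/(1−ρ).
No profitable deviation requires 39/(1−ρ) ≥ 97 + 25ρ/(1−ρ).
Multiplying by (1−ρ): 39 ≥ 97(1−ρ) + 25ρ = 97 − 72ρ.
So 72ρ ≥ 58, i.e. ρ ≥ 58/72 = 29/36.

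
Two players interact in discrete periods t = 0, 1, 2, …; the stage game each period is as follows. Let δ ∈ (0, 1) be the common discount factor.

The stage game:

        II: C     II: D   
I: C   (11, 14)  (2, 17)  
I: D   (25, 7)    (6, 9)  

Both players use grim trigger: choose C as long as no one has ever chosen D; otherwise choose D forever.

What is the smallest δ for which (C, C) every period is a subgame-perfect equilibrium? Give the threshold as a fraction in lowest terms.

14/19

For I: deviation gain 25−11 = 14, per-period punishment loss 11−6 = 5. IC gives δ ≥ 14/19.
For II: gain 3, loss 5 per period, so δ ≥ 3/8.
The tighter constraint is I's, so cooperation needs δ ≥ 14/19.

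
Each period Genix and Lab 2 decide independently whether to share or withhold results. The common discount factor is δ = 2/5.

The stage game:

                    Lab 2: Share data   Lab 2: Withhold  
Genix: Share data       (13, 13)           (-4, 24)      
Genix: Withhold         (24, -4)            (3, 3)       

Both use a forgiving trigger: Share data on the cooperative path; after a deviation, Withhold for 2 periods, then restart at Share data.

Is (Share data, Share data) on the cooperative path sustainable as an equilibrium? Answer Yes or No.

IC: δ+…+δ^2 ≥ (24−13)/(13−3) = 11/10.
At δ = 2/5: partial sum = 0.5600 < 1.1000. Cooperation not sustainable.

No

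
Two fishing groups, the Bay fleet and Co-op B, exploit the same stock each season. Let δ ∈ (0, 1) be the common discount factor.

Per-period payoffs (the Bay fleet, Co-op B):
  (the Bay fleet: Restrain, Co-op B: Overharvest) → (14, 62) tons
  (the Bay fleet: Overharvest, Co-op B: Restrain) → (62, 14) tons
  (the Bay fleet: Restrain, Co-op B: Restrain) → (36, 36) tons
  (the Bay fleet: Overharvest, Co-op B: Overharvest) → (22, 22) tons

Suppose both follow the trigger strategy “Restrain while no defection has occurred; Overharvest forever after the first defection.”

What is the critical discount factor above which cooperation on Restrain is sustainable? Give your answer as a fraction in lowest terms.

One-period gain from deviating is 62 − 36 = 26. The loss is 36 − 22 = 14 in every subsequent period, with present value 14·δ/(1−δ).
Deviation is unprofitable when 14·δ/(1−δ) ≥ 26, i.e. δ/(1−δ) ≥ 13/7.
Equivalently δ ≥ 26/(26+14) = 13/20.

13/20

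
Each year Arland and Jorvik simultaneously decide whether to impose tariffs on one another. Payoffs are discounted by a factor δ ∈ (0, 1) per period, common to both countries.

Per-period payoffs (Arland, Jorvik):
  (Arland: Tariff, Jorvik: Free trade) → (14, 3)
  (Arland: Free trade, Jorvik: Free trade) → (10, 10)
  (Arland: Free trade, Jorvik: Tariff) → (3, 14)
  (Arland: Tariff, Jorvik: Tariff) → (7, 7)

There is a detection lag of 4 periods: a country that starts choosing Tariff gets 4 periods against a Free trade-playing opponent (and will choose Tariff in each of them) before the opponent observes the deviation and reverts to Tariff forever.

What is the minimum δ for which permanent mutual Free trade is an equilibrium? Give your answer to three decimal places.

0.869

The best deviation is to choose Tariff for all 4 undetected periods, earning 14 each, then 7 forever once detected.
Deviation value: 14(1−δ^4)/(1−δ) + 7δ^4/(1−δ); cooperation value: 10/(1−δ).
IC: 10 ≥ 14(1−δ^4) + 7δ^4 = 14 − 7δ^4.
So δ^4 ≥ 4/7, giving δ ≥ (4/7)^(1/4) ≈ 0.869.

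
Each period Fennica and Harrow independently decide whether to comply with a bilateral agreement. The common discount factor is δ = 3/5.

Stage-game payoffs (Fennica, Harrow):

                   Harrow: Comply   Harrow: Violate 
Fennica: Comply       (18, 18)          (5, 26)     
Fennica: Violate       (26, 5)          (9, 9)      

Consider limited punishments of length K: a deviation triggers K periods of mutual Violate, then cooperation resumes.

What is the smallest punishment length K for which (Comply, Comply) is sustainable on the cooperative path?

No profitable deviation requires (18−9)(δ+…+δ^K) ≥ 26−18, i.e. δ+…+δ^K ≥ 8/9 ≈ 0.8889.
With δ = 3/5, the partial sums are K=1: 0.6000, K=2: 0.9600.
K = 2 is the first length at which the sum reaches 0.8889.

2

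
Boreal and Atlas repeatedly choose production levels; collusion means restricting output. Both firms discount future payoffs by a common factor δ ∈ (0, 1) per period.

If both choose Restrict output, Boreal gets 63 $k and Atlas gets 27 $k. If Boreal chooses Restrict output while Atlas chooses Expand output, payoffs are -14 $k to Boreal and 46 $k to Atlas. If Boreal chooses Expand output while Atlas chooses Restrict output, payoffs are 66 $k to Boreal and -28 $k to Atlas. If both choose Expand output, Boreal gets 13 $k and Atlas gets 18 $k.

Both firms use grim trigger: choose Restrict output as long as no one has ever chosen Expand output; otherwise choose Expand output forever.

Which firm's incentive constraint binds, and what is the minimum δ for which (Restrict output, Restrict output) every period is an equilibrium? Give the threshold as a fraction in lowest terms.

Atlas; δ ≥ 19/28

Boreal: cooperation gives 63 each period; deviation gives 66 once then 13 forever.
  63/(1−δ) ≥ 66 + 13δ/(1−δ) ⇒ δ ≥ 3/53.
Atlas: cooperation gives 27 each period; deviation gives 46 once then 18 forever.
  δ ≥ 19/28.
Both must hold, so the binding constraint is Atlas's: δ ≥ 19/28.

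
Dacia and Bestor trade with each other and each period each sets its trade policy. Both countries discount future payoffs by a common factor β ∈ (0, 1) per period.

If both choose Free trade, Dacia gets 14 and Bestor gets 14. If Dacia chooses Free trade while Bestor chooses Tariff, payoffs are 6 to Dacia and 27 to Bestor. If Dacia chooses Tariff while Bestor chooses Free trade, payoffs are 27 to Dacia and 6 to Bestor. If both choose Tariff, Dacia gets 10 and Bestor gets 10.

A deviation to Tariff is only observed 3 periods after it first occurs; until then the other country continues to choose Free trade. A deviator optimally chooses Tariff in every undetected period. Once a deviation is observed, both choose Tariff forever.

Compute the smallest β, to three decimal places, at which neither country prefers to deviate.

0.914

The best deviation is to choose Tariff for all 3 undetected periods, earning 27 each, then 10 forever once detected.
Deviation value: 27(1−β^3)/(1−β) + 10β^3/(1−β); cooperation value: 14/(1−β).
IC: 14 ≥ 27(1−β^3) + 10β^3 = 27 − 17β^3.
So β^3 ≥ 13/17, giving β ≥ (13/17)^(1/3) ≈ 0.914.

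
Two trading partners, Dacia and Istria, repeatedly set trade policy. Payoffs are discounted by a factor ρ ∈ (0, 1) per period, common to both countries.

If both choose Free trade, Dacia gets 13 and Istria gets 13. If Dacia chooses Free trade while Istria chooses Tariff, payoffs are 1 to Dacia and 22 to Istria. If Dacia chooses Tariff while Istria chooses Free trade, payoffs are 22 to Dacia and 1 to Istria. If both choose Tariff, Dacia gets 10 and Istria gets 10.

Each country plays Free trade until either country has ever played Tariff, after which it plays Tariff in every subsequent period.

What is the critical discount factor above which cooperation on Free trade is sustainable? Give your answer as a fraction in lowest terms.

3/4

One-period gain from deviating is 22 − 13 = 9. The loss is 13 − 10 = 3 in every subsequent period, with present value 3·ρ/(1−ρ).
Deviation is unprofitable when 3·ρ/(1−ρ) ≥ 9, i.e. ρ/(1−ρ) ≥ 3.
Equivalently ρ ≥ 9/(9+3) = 3/4.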